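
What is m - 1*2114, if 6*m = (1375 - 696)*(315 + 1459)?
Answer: 595931/3 ≈ 1.9864e+5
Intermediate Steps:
m = 602273/3 (m = ((1375 - 696)*(315 + 1459))/6 = (679*1774)/6 = (1/6)*1204546 = 602273/3 ≈ 2.0076e+5)
m - 1*2114 = 602273/3 - 1*2114 = 602273/3 - 2114 = 595931/3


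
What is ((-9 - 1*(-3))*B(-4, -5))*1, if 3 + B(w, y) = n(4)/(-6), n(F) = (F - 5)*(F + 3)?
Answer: 11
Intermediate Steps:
n(F) = (-5 + F)*(3 + F)
B(w, y) = -11/6 (B(w, y) = -3 + (-15 + 4² - 2*4)/(-6) = -3 + (-15 + 16 - 8)*(-⅙) = -3 - 7*(-⅙) = -3 + 7/6 = -11/6)
((-9 - 1*(-3))*B(-4, -5))*1 = ((-9 - 1*(-3))*(-11/6))*1 = ((-9 + 3)*(-11/6))*1 = -6*(-11/6)*1 = 11*1 = 11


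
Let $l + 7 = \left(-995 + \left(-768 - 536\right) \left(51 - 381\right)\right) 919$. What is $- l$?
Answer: $-394549668$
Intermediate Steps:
$l = 394549668$ ($l = -7 + \left(-995 + \left(-768 - 536\right) \left(51 - 381\right)\right) 919 = -7 + \left(-995 - -430320\right) 919 = -7 + \left(-995 + 430320\right) 919 = -7 + 429325 \cdot 919 = -7 + 394549675 = 394549668$)
$- l = \left(-1\right) 394549668 = -394549668$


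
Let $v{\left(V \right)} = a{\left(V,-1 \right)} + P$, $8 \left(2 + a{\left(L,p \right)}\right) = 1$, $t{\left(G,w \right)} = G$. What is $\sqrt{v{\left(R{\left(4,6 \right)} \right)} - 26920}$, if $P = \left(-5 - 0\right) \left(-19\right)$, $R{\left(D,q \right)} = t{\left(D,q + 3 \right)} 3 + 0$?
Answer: $\frac{i \sqrt{429230}}{4} \approx 163.79 i$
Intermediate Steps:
$a{\left(L,p \right)} = - \frac{15}{8}$ ($a{\left(L,p \right)} = -2 + \frac{1}{8} \cdot 1 = -2 + \frac{1}{8} = - \frac{15}{8}$)
$R{\left(D,q \right)} = 3 D$ ($R{\left(D,q \right)} = D 3 + 0 = 3 D + 0 = 3 D$)
$P = 95$ ($P = \left(-5 + 0\right) \left(-19\right) = \left(-5\right) \left(-19\right) = 95$)
$v{\left(V \right)} = \frac{745}{8}$ ($v{\left(V \right)} = - \frac{15}{8} + 95 = \frac{745}{8}$)
$\sqrt{v{\left(R{\left(4,6 \right)} \right)} - 26920} = \sqrt{\frac{745}{8} - 26920} = \sqrt{- \frac{214615}{8}} = \frac{i \sqrt{429230}}{4}$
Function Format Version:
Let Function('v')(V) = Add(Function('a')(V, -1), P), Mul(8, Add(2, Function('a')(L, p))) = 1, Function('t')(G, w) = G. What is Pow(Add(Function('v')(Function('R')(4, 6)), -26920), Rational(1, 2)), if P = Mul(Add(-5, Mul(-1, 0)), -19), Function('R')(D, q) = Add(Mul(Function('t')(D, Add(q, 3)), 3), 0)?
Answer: Mul(Rational(1, 4), I, Pow(429230, Rational(1, 2))) ≈ Mul(163.79, I)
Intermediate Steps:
Function('a')(L, p) = Rational(-15, 8) (Function('a')(L, p) = Add(-2, Mul(Rational(1, 8), 1)) = Add(-2, Rational(1, 8)) = Rational(-15, 8))
Function('R')(D, q) = Mul(3, D) (Function('R')(D, q) = Add(Mul(D, 3), 0) = Add(Mul(3, D), 0) = Mul(3, D))
P = 95 (P = Mul(Add(-5, 0), -19) = Mul(-5, -19) = 95)
Function('v')(V) = Rational(745, 8) (Function('v')(V) = Add(Rational(-15, 8), 95) = Rational(745, 8))
Pow(Add(Function('v')(Function('R')(4, 6)), -26920), Rational(1, 2)) = Pow(Add(Rational(745, 8), -26920), Rational(1, 2)) = Pow(Rational(-214615, 8), Rational(1, 2)) = Mul(Rational(1, 4), I, Pow(429230, Rational(1, 2)))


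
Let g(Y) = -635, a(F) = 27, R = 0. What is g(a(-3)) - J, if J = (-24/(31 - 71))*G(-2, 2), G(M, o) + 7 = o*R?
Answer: -3154/5 ≈ -630.80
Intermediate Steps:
G(M, o) = -7 (G(M, o) = -7 + o*0 = -7 + 0 = -7)
J = -21/5 (J = -24/(31 - 71)*(-7) = -24/(-40)*(-7) = -24*(-1/40)*(-7) = (3/5)*(-7) = -21/5 ≈ -4.2000)
g(a(-3)) - J = -635 - 1*(-21/5) = -635 + 21/5 = -3154/5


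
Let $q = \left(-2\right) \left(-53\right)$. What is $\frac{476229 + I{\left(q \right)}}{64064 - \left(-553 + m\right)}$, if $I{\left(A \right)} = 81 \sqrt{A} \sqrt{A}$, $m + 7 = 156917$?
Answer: $- \frac{484815}{92293} \approx -5.253$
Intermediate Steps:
$q = 106$
$m = 156910$ ($m = -7 + 156917 = 156910$)
$I{\left(A \right)} = 81 A$
$\frac{476229 + I{\left(q \right)}}{64064 - \left(-553 + m\right)} = \frac{476229 + 81 \cdot 106}{64064 + \left(553 - 156910\right)} = \frac{476229 + 8586}{64064 + \left(553 - 156910\right)} = \frac{484815}{64064 - 156357} = \frac{484815}{-92293} = 484815 \left(- \frac{1}{92293}\right) = - \frac{484815}{92293}$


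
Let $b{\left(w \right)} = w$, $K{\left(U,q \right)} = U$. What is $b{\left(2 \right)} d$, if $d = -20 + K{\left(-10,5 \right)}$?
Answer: $-60$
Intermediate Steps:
$d = -30$ ($d = -20 - 10 = -30$)
$b{\left(2 \right)} d = 2 \left(-30\right) = -60$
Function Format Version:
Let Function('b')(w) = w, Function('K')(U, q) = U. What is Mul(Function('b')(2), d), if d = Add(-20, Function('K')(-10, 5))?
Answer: -60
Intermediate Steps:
d = -30 (d = Add(-20, -10) = -30)
Mul(Function('b')(2), d) = Mul(2, -30) = -60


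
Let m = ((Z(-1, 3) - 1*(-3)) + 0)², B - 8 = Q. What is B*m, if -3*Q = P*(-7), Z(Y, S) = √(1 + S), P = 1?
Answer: 775/3 ≈ 258.33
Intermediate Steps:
Q = 7/3 (Q = -(-7)/3 = -⅓*(-7) = 7/3 ≈ 2.3333)
B = 31/3 (B = 8 + 7/3 = 31/3 ≈ 10.333)
m = 25 (m = ((√(1 + 3) - 1*(-3)) + 0)² = ((√4 + 3) + 0)² = ((2 + 3) + 0)² = (5 + 0)² = 5² = 25)
B*m = (31/3)*25 = 775/3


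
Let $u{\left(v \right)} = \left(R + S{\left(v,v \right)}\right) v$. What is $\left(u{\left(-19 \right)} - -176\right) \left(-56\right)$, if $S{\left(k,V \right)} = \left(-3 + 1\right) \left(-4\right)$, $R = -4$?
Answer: $-5600$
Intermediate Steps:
$S{\left(k,V \right)} = 8$ ($S{\left(k,V \right)} = \left(-2\right) \left(-4\right) = 8$)
$u{\left(v \right)} = 4 v$ ($u{\left(v \right)} = \left(-4 + 8\right) v = 4 v$)
$\left(u{\left(-19 \right)} - -176\right) \left(-56\right) = \left(4 \left(-19\right) - -176\right) \left(-56\right) = \left(-76 + 176\right) \left(-56\right) = 100 \left(-56\right) = -5600$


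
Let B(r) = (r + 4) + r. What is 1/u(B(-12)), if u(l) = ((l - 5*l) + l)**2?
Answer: 1/3600 ≈ 0.00027778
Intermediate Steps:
B(r) = 4 + 2*r (B(r) = (4 + r) + r = 4 + 2*r)
u(l) = 9*l**2 (u(l) = (-4*l + l)**2 = (-3*l)**2 = 9*l**2)
1/u(B(-12)) = 1/(9*(4 + 2*(-12))**2) = 1/(9*(4 - 24)**2) = 1/(9*(-20)**2) = 1/(9*400) = 1/3600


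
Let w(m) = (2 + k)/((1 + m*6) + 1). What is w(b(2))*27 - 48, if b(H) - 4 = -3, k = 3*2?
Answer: -21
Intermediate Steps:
k = 6
b(H) = 1 (b(H) = 4 - 3 = 1)
w(m) = 8/(2 + 6*m) (w(m) = (2 + 6)/((1 + m*6) + 1) = 8/((1 + 6*m) + 1) = 8/(2 + 6*m))
w(b(2))*27 - 48 = (4/(1 + 3*1))*27 - 48 = (4/(1 + 3))*27 - 48 = (4/4)*27 - 48 = (4*(1/4))*27 - 48 = 1*27 - 48 = 27 - 48 = -21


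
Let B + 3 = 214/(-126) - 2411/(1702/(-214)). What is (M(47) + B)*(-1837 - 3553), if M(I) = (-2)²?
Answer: -12485632390/7659 ≈ -1.6302e+6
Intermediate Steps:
M(I) = 4
B = 16000655/53613 (B = -3 + (214/(-126) - 2411/(1702/(-214))) = -3 + (214*(-1/126) - 2411/(1702*(-1/214))) = -3 + (-107/63 - 2411/(-851/107)) = -3 + (-107/63 - 2411*(-107/851)) = -3 + (-107/63 + 257977/851) = -3 + 16161494/53613 = 16000655/53613 ≈ 298.45)
(M(47) + B)*(-1837 - 3553) = (4 + 16000655/53613)*(-1837 - 3553) = (16215107/53613)*(-5390) = -12485632390/7659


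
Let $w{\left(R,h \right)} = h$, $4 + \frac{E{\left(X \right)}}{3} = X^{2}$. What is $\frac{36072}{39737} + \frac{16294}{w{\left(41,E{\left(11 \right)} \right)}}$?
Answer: $\frac{660135950}{13947687} \approx 47.329$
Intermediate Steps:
$E{\left(X \right)} = -12 + 3 X^{2}$
$\frac{36072}{39737} + \frac{16294}{w{\left(41,E{\left(11 \right)} \right)}} = \frac{36072}{39737} + \frac{16294}{-12 + 3 \cdot 11^{2}} = 36072 \cdot \frac{1}{39737} + \frac{16294}{-12 + 3 \cdot 121} = \frac{36072}{39737} + \frac{16294}{-12 + 363} = \frac{36072}{39737} + \frac{16294}{351} = \frac{660135950}{13947687}$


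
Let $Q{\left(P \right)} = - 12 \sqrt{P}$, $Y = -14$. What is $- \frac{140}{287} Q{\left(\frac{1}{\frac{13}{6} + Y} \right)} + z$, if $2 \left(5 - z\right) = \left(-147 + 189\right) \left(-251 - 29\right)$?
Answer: $5885 + \frac{240 i \sqrt{426}}{2911} \approx 5885.0 + 1.7017 i$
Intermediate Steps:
$z = 5885$ ($z = 5 - \frac{\left(-147 + 189\right) \left(-251 - 29\right)}{2} = 5 - \frac{42 \left(-280\right)}{2} = 5 - -5880 = 5 + 5880 = 5885$)
$- \frac{140}{287} Q{\left(\frac{1}{\frac{13}{6} + Y} \right)} + z = - \frac{140}{287} \left(- 12 \sqrt{\frac{1}{\frac{13}{6} - 14}}\right) + 5885 = \left(-140\right) \frac{1}{287} \left(- 12 \sqrt{\frac{1}{13 \cdot \frac{1}{6} - 14}}\right) + 5885 = - \frac{20 \left(- 12 \sqrt{\frac{1}{\frac{13}{6} - 14}}\right)}{41} + 5885 = - \frac{20 \left(- 12 \sqrt{\frac{1}{- \frac{71}{6}}}\right)}{41} + 5885 = - \frac{20 \left(- 12 \sqrt{- \frac{6}{71}}\right)}{41} + 5885 = - \frac{20 \left(- 12 \frac{i \sqrt{426}}{71}\right)}{41} + 5885 = - \frac{20 \left(- \frac{12 i \sqrt{426}}{71}\right)}{41} + 5885 = \frac{240 i \sqrt{426}}{2911} + 5885 = 5885 + \frac{240 i \sqrt{426}}{2911}$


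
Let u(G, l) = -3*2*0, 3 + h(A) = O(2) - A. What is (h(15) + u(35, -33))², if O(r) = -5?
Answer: 529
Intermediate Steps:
h(A) = -8 - A (h(A) = -3 + (-5 - A) = -8 - A)
u(G, l) = 0 (u(G, l) = -6*0 = 0)
(h(15) + u(35, -33))² = ((-8 - 1*15) + 0)² = ((-8 - 15) + 0)² = (-23 + 0)² = (-23)² = 529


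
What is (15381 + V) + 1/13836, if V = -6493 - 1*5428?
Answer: 47872561/13836 ≈ 3460.0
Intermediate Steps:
V = -11921 (V = -6493 - 5428 = -11921)
(15381 + V) + 1/13836 = (15381 - 11921) + 1/13836 = 3460 + 1/13836 = 47872561/13836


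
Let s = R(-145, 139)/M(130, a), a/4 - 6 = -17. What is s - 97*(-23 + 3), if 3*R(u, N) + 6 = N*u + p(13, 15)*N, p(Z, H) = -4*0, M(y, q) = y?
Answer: 736439/390 ≈ 1888.3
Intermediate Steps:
a = -44 (a = 24 + 4*(-17) = 24 - 68 = -44)
p(Z, H) = 0
R(u, N) = -2 + N*u/3 (R(u, N) = -2 + (N*u + 0*N)/3 = -2 + (N*u + 0)/3 = -2 + (N*u)/3 = -2 + N*u/3)
s = -20161/390 (s = (-2 + (⅓)*139*(-145))/130 = (-2 - 20155/3)*(1/130) = -20161/3*1/130 = -20161/390 ≈ -51.695)
s - 97*(-23 + 3) = -20161/390 - 97*(-23 + 3) = -20161/390 - 97*(-20) = -20161/390 + 1940 = 736439/390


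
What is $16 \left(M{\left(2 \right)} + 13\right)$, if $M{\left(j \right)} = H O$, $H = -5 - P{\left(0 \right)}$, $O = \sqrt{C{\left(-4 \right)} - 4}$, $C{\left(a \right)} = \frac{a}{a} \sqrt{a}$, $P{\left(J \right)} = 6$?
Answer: $208 - 176 \sqrt{-4 + 2 i} \approx 122.49 - 362.24 i$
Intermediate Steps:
$C{\left(a \right)} = \sqrt{a}$ ($C{\left(a \right)} = 1 \sqrt{a} = \sqrt{a}$)
$O = \sqrt{-4 + 2 i}$ ($O = \sqrt{\sqrt{-4} - 4} = \sqrt{2 i - 4} = \sqrt{-4 + 2 i} \approx 0.48587 + 2.0582 i$)
$H = -11$ ($H = -5 - 6 = -11$)
$M{\left(j \right)} = - 11 \sqrt{-4 + 2 i}$
$16 \left(M{\left(2 \right)} + 13\right) = 16 \left(- 11 \sqrt{-4 + 2 i} + 13\right) = 16 \left(13 - 11 \sqrt{-4 + 2 i}\right) = 208 - 176 \sqrt{-4 + 2 i}$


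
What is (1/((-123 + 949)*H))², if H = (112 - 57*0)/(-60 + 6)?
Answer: 729/2139617536 ≈ 3.4071e-7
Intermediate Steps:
H = -56/27 (H = (112 + 0)/(-54) = 112*(-1/54) = -56/27 ≈ -2.0741)
(1/((-123 + 949)*H))² = (1/((-123 + 949)*(-56/27)))² = (-27/56/826)² = ((1/826)*(-27/56))² = (-27/46256)² = 729/2139617536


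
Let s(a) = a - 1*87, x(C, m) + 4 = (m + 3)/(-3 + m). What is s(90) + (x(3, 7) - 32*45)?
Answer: -2877/2 ≈ -1438.5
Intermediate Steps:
x(C, m) = -4 + (3 + m)/(-3 + m) (x(C, m) = -4 + (m + 3)/(-3 + m) = -4 + (3 + m)/(-3 + m))
s(a) = -87 + a (s(a) = a - 87 = -87 + a)
s(90) + (x(3, 7) - 32*45) = (-87 + 90) + (3*(5 - 1*7)/(-3 + 7) - 32*45) = 3 + (3*(5 - 7)/4 - 1440) = 3 + (3*(1/4)*(-2) - 1440) = 3 + (-3/2 - 1440) = 3 - 2883/2 = -2877/2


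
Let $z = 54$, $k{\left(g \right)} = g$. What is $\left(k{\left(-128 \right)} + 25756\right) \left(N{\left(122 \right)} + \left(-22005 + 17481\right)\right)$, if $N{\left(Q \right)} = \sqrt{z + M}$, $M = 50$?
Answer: $-115941072 + 51256 \sqrt{26} \approx -1.1568 \cdot 10^{8}$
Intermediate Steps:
$N{\left(Q \right)} = 2 \sqrt{26}$ ($N{\left(Q \right)} = \sqrt{54 + 50} = \sqrt{104} = 2 \sqrt{26}$)
$\left(k{\left(-128 \right)} + 25756\right) \left(N{\left(122 \right)} + \left(-22005 + 17481\right)\right) = \left(-128 + 25756\right) \left(2 \sqrt{26} + \left(-22005 + 17481\right)\right) = 25628 \left(2 \sqrt{26} - 4524\right) = 25628 \left(-4524 + 2 \sqrt{26}\right) = -115941072 + 51256 \sqrt{26}$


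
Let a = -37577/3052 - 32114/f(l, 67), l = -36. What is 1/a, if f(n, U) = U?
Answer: -204484/100529587 ≈ -0.0020341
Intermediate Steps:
a = -100529587/204484 (a = -37577/3052 - 32114/67 = -100529587/204484 ≈ -491.63)
1/a = 1/(-100529587/204484) = -204484/100529587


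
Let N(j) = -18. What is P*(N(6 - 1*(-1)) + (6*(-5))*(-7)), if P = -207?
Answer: -39744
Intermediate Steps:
P*(N(6 - 1*(-1)) + (6*(-5))*(-7)) = -207*(-18 + (6*(-5))*(-7)) = -207*(-18 - 30*(-7)) = -207*(-18 + 210) = -207*192 = -39744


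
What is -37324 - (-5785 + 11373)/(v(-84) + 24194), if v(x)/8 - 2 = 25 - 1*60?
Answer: -446584454/11965 ≈ -37324.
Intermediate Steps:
v(x) = -264 (v(x) = 16 + 8*(25 - 1*60) = 16 + 8*(25 - 60) = 16 + 8*(-35) = 16 - 280 = -264)
-37324 - (-5785 + 11373)/(v(-84) + 24194) = -37324 - (-5785 + 11373)/(-264 + 24194) = -37324 - 5588/23930 = -37324 - 1*2794/11965 = -37324 - 2794/11965 = -446584454/11965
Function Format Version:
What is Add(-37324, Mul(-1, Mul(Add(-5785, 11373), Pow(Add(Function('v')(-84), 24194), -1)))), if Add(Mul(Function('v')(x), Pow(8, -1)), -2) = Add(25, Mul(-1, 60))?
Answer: Rational(-446584454, 11965) ≈ -37324.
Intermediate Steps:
Function('v')(x) = -264 (Function('v')(x) = Add(16, Mul(8, Add(25, Mul(-1, 60)))) = Add(16, Mul(8, Add(25, -60))) = Add(16, Mul(8, -35)) = Add(16, -280) = -264)
Add(-37324, Mul(-1, Mul(Add(-5785, 11373), Pow(Add(Function('v')(-84), 24194), -1)))) = Add(-37324, Mul(-1, Mul(Add(-5785, 11373), Pow(Add(-264, 24194), -1)))) = Add(-37324, Mul(-1, Mul(5588, Pow(23930, -1)))) = Add(-37324, Mul(-1, Mul(5588, Rational(1, 23930)))) = Add(-37324, Mul(-1, Rational(2794, 11965))) = Add(-37324, Rational(-2794, 11965)) = Rational(-446584454, 11965)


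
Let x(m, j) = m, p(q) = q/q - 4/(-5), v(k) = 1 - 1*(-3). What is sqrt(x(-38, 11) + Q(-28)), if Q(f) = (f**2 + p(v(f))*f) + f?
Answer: sqrt(16690)/5 ≈ 25.838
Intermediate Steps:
v(k) = 4 (v(k) = 1 + 3 = 4)
p(q) = 9/5 (p(q) = 1 - 4*(-1/5) = 1 + 4/5 = 9/5)
Q(f) = f**2 + 14*f/5 (Q(f) = (f**2 + 9*f/5) + f = f**2 + 14*f/5)
sqrt(x(-38, 11) + Q(-28)) = sqrt(-38 + (1/5)*(-28)*(14 + 5*(-28))) = sqrt(-38 + (1/5)*(-28)*(14 - 140)) = sqrt(-38 + (1/5)*(-28)*(-126)) = sqrt(-38 + 3528/5) = sqrt(3338/5) = sqrt(16690)/5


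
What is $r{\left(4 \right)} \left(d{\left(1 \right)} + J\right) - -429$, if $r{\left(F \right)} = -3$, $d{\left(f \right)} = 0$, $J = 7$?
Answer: $408$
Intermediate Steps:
$r{\left(4 \right)} \left(d{\left(1 \right)} + J\right) - -429 = - 3 \left(0 + 7\right) - -429 = \left(-3\right) 7 + 429 = -21 + 429 = 408$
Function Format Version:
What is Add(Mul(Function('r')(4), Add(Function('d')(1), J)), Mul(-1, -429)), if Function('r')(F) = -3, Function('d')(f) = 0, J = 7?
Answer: 408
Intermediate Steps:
Add(Mul(Function('r')(4), Add(Function('d')(1), J)), Mul(-1, -429)) = Add(Mul(-3, Add(0, 7)), Mul(-1, -429)) = Add(Mul(-3, 7), 429) = Add(-21, 429) = 408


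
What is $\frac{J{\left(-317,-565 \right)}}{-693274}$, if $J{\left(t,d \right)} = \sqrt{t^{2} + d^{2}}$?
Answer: $- \frac{\sqrt{419714}}{693274} \approx -0.00093448$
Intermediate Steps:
$J{\left(t,d \right)} = \sqrt{d^{2} + t^{2}}$
$\frac{J{\left(-317,-565 \right)}}{-693274} = \frac{\sqrt{\left(-565\right)^{2} + \left(-317\right)^{2}}}{-693274} = \sqrt{319225 + 100489} \left(- \frac{1}{693274}\right) = \sqrt{419714} \left(- \frac{1}{693274}\right) = - \frac{\sqrt{419714}}{693274}$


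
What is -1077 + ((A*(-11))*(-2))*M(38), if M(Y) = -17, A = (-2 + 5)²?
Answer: -4443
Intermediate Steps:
A = 9 (A = 3² = 9)
-1077 + ((A*(-11))*(-2))*M(38) = -1077 + ((9*(-11))*(-2))*(-17) = -1077 - 99*(-2)*(-17) = -1077 + 198*(-17) = -1077 - 3366 = -4443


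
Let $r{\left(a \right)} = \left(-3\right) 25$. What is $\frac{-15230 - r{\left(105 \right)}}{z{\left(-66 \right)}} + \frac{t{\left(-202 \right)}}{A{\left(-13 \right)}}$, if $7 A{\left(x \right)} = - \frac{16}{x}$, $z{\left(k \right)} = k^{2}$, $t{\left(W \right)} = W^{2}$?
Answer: $\frac{252723436}{1089} \approx 2.3207 \cdot 10^{5}$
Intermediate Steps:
$r{\left(a \right)} = -75$
$A{\left(x \right)} = - \frac{16}{7 x}$ ($A{\left(x \right)} = \frac{\left(-16\right) \frac{1}{x}}{7} = - \frac{16}{7 x}$)
$\frac{-15230 - r{\left(105 \right)}}{z{\left(-66 \right)}} + \frac{t{\left(-202 \right)}}{A{\left(-13 \right)}} = \frac{-15230 - -75}{\left(-66\right)^{2}} + \frac{\left(-202\right)^{2}}{\left(- \frac{16}{7}\right) \frac{1}{-13}} = \frac{-15230 + 75}{4356} + \frac{40804}{\left(- \frac{16}{7}\right) \left(- \frac{1}{13}\right)} = \left(-15155\right) \frac{1}{4356} + \frac{40804}{\frac{16}{91}} = - \frac{15155}{4356} + 40804 \cdot \frac{91}{16} = - \frac{15155}{4356} + \frac{928291}{4} = \frac{252723436}{1089}$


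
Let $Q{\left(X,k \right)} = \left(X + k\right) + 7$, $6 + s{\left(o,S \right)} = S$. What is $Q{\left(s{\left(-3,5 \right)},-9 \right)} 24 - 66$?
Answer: $-138$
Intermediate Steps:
$s{\left(o,S \right)} = -6 + S$
$Q{\left(X,k \right)} = 7 + X + k$
$Q{\left(s{\left(-3,5 \right)},-9 \right)} 24 - 66 = \left(7 + \left(-6 + 5\right) - 9\right) 24 - 66 = \left(7 - 1 - 9\right) 24 - 66 = \left(-3\right) 24 - 66 = -72 - 66 = -138$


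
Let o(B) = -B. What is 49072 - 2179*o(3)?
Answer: 55609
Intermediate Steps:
49072 - 2179*o(3) = 49072 - (-2179)*3 = 49072 - 2179*(-3) = 49072 + 6537 = 55609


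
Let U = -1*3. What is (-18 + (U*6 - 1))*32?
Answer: -1184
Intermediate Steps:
U = -3
(-18 + (U*6 - 1))*32 = (-18 + (-3*6 - 1))*32 = (-18 + (-18 - 1))*32 = (-18 - 19)*32 = -37*32 = -1184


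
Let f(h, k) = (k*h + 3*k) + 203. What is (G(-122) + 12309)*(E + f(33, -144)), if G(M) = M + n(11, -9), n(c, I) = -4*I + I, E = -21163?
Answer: -319322816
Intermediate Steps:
n(c, I) = -3*I
G(M) = 27 + M (G(M) = M - 3*(-9) = M + 27 = 27 + M)
f(h, k) = 203 + 3*k + h*k (f(h, k) = (h*k + 3*k) + 203 = (3*k + h*k) + 203 = 203 + 3*k + h*k)
(G(-122) + 12309)*(E + f(33, -144)) = ((27 - 122) + 12309)*(-21163 + (203 + 3*(-144) + 33*(-144))) = (-95 + 12309)*(-21163 + (203 - 432 - 4752)) = 12214*(-21163 - 4981) = 12214*(-26144) = -319322816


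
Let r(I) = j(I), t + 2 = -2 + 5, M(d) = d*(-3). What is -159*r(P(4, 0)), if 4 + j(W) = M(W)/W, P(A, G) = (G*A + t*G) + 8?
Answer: 1113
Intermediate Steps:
M(d) = -3*d
t = 1 (t = -2 + (-2 + 5) = -2 + 3 = 1)
P(A, G) = 8 + G + A*G (P(A, G) = (G*A + 1*G) + 8 = (A*G + G) + 8 = (G + A*G) + 8 = 8 + G + A*G)
j(W) = -7 (j(W) = -4 + (-3*W)/W = -4 - 3 = -7)
r(I) = -7
-159*r(P(4, 0)) = -159*(-7) = 1113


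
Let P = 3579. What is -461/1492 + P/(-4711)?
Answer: -7511639/7028812 ≈ -1.0687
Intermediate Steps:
-461/1492 + P/(-4711) = -461/1492 + 3579/(-4711) = -461*1/1492 + 3579*(-1/4711) = -461/1492 - 3579/4711 = -7511639/7028812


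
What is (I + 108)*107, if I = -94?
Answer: 1498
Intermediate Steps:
(I + 108)*107 = (-94 + 108)*107 = 14*107 = 1498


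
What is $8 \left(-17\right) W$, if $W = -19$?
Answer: $2584$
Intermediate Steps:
$8 \left(-17\right) W = 8 \left(-17\right) \left(-19\right) = \left(-136\right) \left(-19\right) = 2584$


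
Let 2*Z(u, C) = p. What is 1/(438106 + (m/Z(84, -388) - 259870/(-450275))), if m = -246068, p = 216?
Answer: 2431485/1059709657273 ≈ 2.2945e-6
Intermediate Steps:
Z(u, C) = 108 (Z(u, C) = (1/2)*216 = 108)
1/(438106 + (m/Z(84, -388) - 259870/(-450275))) = 1/(438106 + (-246068/108 - 259870/(-450275))) = 1/(438106 + (-246068*1/108 - 259870*(-1/450275))) = 1/(438106 + (-61517/27 + 51974/90055)) = 1/(438106 - 5538510137/2431485) = 1/(1059709657273/2431485) = 2431485/1059709657273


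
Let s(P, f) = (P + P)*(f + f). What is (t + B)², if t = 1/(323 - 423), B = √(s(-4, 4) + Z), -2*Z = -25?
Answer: (1 - 50*I*√206)²/10000 ≈ -51.5 - 0.14353*I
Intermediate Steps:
s(P, f) = 4*P*f (s(P, f) = (2*P)*(2*f) = 4*P*f)
Z = 25/2 (Z = -½*(-25) = 25/2 ≈ 12.500)
B = I*√206/2 (B = √(4*(-4)*4 + 25/2) = √(-64 + 25/2) = √(-103/2) = I*√206/2 ≈ 7.1764*I)
t = -1/100 (t = 1/(-100) = -1/100 ≈ -0.010000)
(t + B)² = (-1/100 + I*√206/2)²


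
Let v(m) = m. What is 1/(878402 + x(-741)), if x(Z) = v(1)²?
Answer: 1/878403 ≈ 1.1384e-6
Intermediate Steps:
x(Z) = 1 (x(Z) = 1² = 1)
1/(878402 + x(-741)) = 1/(878402 + 1) = 1/878403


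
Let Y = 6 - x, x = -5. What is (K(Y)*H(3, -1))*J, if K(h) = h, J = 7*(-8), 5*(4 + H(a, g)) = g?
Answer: 12936/5 ≈ 2587.2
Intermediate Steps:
H(a, g) = -4 + g/5
Y = 11 (Y = 6 - 1*(-5) = 6 + 5 = 11)
J = -56
(K(Y)*H(3, -1))*J = (11*(-4 + (⅕)*(-1)))*(-56) = (11*(-4 - ⅕))*(-56) = (11*(-21/5))*(-56) = -231/5*(-56) = 12936/5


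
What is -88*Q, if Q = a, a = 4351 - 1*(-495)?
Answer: -426448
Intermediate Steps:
a = 4846 (a = 4351 + 495 = 4846)
Q = 4846
-88*Q = -88*4846 = -426448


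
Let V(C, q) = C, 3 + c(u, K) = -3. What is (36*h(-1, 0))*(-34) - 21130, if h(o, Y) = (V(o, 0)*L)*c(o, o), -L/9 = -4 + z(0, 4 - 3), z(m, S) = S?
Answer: -219418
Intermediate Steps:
c(u, K) = -6 (c(u, K) = -3 - 3 = -6)
L = 27 (L = -9*(-4 + (4 - 3)) = -9*(-4 + 1) = -9*(-3) = 27)
h(o, Y) = -162*o (h(o, Y) = (o*27)*(-6) = (27*o)*(-6) = -162*o)
(36*h(-1, 0))*(-34) - 21130 = (36*(-162*(-1)))*(-34) - 21130 = (36*162)*(-34) - 21130 = 5832*(-34) - 21130 = -198288 - 21130 = -219418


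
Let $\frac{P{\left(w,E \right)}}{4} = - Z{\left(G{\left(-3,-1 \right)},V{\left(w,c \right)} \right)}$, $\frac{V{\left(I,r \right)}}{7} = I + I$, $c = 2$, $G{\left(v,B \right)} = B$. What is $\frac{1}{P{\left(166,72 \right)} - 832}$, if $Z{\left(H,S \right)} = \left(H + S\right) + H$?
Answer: $- \frac{1}{10120} \approx -9.8814 \cdot 10^{-5}$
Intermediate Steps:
$V{\left(I,r \right)} = 14 I$ ($V{\left(I,r \right)} = 7 \left(I + I\right) = 7 \cdot 2 I = 14 I$)
$Z{\left(H,S \right)} = S + 2 H$
$P{\left(w,E \right)} = 8 - 56 w$ ($P{\left(w,E \right)} = 4 \left(- (14 w + 2 \left(-1\right))\right) = 4 \left(- (14 w - 2)\right) = 4 \left(- (-2 + 14 w)\right) = 4 \left(2 - 14 w\right) = 8 - 56 w$)
$\frac{1}{P{\left(166,72 \right)} - 832} = \frac{1}{\left(8 - 9296\right) - 832} = \frac{1}{-9288 - 832} = \frac{1}{-10120} = - \frac{1}{10120}$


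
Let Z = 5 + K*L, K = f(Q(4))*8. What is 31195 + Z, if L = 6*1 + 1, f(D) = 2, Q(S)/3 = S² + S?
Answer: 31312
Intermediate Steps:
Q(S) = 3*S + 3*S² (Q(S) = 3*(S² + S) = 3*(S + S²) = 3*S + 3*S²)
K = 16 (K = 2*8 = 16)
L = 7 (L = 6 + 1 = 7)
Z = 117 (Z = 5 + 16*7 = 5 + 112 = 117)
31195 + Z = 31195 + 117 = 31312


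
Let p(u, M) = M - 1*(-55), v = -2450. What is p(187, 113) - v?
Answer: 2618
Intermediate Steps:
p(u, M) = 55 + M (p(u, M) = M + 55 = 55 + M)
p(187, 113) - v = (55 + 113) - 1*(-2450) = 168 + 2450 = 2618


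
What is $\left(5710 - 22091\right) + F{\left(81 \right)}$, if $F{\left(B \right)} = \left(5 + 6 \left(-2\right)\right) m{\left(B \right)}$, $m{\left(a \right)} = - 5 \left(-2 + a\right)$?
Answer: $-13616$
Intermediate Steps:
$m{\left(a \right)} = 10 - 5 a$
$F{\left(B \right)} = -70 + 35 B$ ($F{\left(B \right)} = \left(5 + 6 \left(-2\right)\right) \left(10 - 5 B\right) = \left(5 - 12\right) \left(10 - 5 B\right) = - 7 \left(10 - 5 B\right) = -70 + 35 B$)
$\left(5710 - 22091\right) + F{\left(81 \right)} = \left(5710 - 22091\right) + \left(-70 + 35 \cdot 81\right) = -16381 + \left(-70 + 2835\right) = -16381 + 2765 = -13616$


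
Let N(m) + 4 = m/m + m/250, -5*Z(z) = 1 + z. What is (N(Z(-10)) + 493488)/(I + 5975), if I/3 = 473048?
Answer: 616856259/1781398750 ≈ 0.34628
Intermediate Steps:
I = 1419144 (I = 3*473048 = 1419144)
Z(z) = -⅕ - z/5 (Z(z) = -(1 + z)/5 = -⅕ - z/5)
N(m) = -3 + m/250 (N(m) = -4 + (m/m + m/250) = -4 + (1 + m*(1/250)) = -4 + (1 + m/250) = -3 + m/250)
(N(Z(-10)) + 493488)/(I + 5975) = ((-3 + (-⅕ - ⅕*(-10))/250) + 493488)/(1419144 + 5975) = ((-3 + (-⅕ + 2)/250) + 493488)/1425119 = ((-3 + (1/250)*(9/5)) + 493488)*(1/1425119) = ((-3 + 9/1250) + 493488)*(1/1425119) = (-3741/1250 + 493488)*(1/1425119) = (616856259/1250)*(1/1425119) = 616856259/1781398750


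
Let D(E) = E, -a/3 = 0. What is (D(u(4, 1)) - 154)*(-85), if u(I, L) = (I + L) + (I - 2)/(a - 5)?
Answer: 12699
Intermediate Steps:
a = 0 (a = -3*0 = 0)
u(I, L) = ⅖ + L + 4*I/5 (u(I, L) = (I + L) + (I - 2)/(0 - 5) = (I + L) + (-2 + I)/(-5) = (I + L) + (-2 + I)*(-⅕) = (I + L) + (⅖ - I/5) = ⅖ + L + 4*I/5)
(D(u(4, 1)) - 154)*(-85) = ((⅖ + 1 + (⅘)*4) - 154)*(-85) = ((⅖ + 1 + 16/5) - 154)*(-85) = (23/5 - 154)*(-85) = -747/5*(-85) = 12699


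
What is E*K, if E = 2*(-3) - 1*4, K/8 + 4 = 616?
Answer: -48960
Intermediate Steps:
K = 4896 (K = -32 + 8*616 = -32 + 4928 = 4896)
E = -10 (E = -6 - 4 = -10)
E*K = -10*4896 = -48960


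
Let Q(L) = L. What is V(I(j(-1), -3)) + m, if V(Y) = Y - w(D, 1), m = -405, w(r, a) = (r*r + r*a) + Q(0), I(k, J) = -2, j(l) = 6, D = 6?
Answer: -449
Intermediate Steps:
w(r, a) = r² + a*r (w(r, a) = (r*r + r*a) + 0 = (r² + a*r) + 0 = r² + a*r)
V(Y) = -42 + Y (V(Y) = Y - 6*(1 + 6) = Y - 6*7 = Y - 1*42 = Y - 42 = -42 + Y)
V(I(j(-1), -3)) + m = (-42 - 2) - 405 = -44 - 405 = -449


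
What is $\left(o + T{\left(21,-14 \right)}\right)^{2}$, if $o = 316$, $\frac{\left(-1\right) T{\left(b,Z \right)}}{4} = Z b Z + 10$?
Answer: $262051344$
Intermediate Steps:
$T{\left(b,Z \right)} = -40 - 4 b Z^{2}$ ($T{\left(b,Z \right)} = - 4 \left(Z b Z + 10\right) = - 4 \left(b Z^{2} + 10\right) = - 4 \left(10 + b Z^{2}\right) = -40 - 4 b Z^{2}$)
$\left(o + T{\left(21,-14 \right)}\right)^{2} = \left(316 - \left(40 + 84 \left(-14\right)^{2}\right)\right)^{2} = \left(316 - \left(40 + 84 \cdot 196\right)\right)^{2} = \left(316 - 16504\right)^{2} = \left(-16188\right)^{2} = 262051344$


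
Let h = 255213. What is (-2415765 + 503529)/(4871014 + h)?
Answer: -1912236/5126227 ≈ -0.37303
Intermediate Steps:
(-2415765 + 503529)/(4871014 + h) = (-2415765 + 503529)/(4871014 + 255213) = -1912236/5126227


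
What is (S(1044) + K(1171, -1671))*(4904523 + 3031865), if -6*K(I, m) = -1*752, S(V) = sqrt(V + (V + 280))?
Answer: 2984081888/3 + 63491104*sqrt(37) ≈ 1.3809e+9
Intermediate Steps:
S(V) = sqrt(280 + 2*V) (S(V) = sqrt(V + (280 + V)) = sqrt(280 + 2*V))
K(I, m) = 376/3 (K(I, m) = -(-1)*752/6 = -1/6*(-752) = 376/3)
(S(1044) + K(1171, -1671))*(4904523 + 3031865) = (sqrt(280 + 2*1044) + 376/3)*(4904523 + 3031865) = (sqrt(280 + 2088) + 376/3)*7936388 = (sqrt(2368) + 376/3)*7936388 = (8*sqrt(37) + 376/3)*7936388 = (376/3 + 8*sqrt(37))*7936388 = 2984081888/3 + 63491104*sqrt(37)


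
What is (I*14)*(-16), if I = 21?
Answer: -4704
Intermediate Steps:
(I*14)*(-16) = (21*14)*(-16) = 294*(-16) = -4704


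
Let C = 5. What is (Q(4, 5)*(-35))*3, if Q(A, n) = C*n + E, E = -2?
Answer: -2415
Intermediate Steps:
Q(A, n) = -2 + 5*n (Q(A, n) = 5*n - 2 = -2 + 5*n)
(Q(4, 5)*(-35))*3 = ((-2 + 5*5)*(-35))*3 = ((-2 + 25)*(-35))*3 = (23*(-35))*3 = -805*3 = -2415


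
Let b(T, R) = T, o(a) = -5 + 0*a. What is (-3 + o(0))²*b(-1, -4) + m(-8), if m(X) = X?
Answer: -72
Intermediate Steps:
o(a) = -5 (o(a) = -5 + 0 = -5)
(-3 + o(0))²*b(-1, -4) + m(-8) = (-3 - 5)²*(-1) - 8 = (-8)²*(-1) - 8 = 64*(-1) - 8 = -64 - 8 = -72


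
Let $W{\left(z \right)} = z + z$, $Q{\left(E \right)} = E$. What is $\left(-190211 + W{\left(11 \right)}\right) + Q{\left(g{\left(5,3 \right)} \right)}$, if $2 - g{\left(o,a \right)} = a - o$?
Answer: $-190185$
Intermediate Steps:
$g{\left(o,a \right)} = 2 + o - a$ ($g{\left(o,a \right)} = 2 - \left(a - o\right) = 2 + o - a$)
$W{\left(z \right)} = 2 z$
$\left(-190211 + W{\left(11 \right)}\right) + Q{\left(g{\left(5,3 \right)} \right)} = \left(-190211 + 2 \cdot 11\right) + \left(2 + 5 - 3\right) = \left(-190211 + 22\right) + \left(2 + 5 - 3\right) = -190189 + 4 = -190185$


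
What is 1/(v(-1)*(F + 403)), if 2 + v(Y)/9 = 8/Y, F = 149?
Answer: -1/49680 ≈ -2.0129e-5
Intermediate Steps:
v(Y) = -18 + 72/Y (v(Y) = -18 + 9*(8/Y) = -18 + 72/Y)
1/(v(-1)*(F + 403)) = 1/((-18 + 72/(-1))*(149 + 403)) = 1/((-18 + 72*(-1))*552) = 1/((-18 - 72)*552) = 1/(-90*552) = 1/(-49680) = -1/49680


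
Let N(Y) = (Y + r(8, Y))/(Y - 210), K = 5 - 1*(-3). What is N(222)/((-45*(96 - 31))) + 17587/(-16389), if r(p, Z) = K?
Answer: -766757/710190 ≈ -1.0797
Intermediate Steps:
K = 8 (K = 5 + 3 = 8)
r(p, Z) = 8
N(Y) = (8 + Y)/(-210 + Y) (N(Y) = (Y + 8)/(Y - 210) = (8 + Y)/(-210 + Y))
N(222)/((-45*(96 - 31))) + 17587/(-16389) = ((8 + 222)/(-210 + 222))/((-45*(96 - 31))) + 17587/(-16389) = (230/12)/((-45*65)) + 17587*(-1/16389) = ((1/12)*230)/(-2925) - 17587/16389 = (115/6)*(-1/2925) - 17587/16389 = -23/3510 - 17587/16389 = -766757/710190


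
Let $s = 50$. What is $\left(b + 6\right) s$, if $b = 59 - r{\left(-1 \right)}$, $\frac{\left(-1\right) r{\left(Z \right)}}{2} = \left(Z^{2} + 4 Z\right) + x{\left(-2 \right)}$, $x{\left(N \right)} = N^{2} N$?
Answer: $2150$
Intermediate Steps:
$x{\left(N \right)} = N^{3}$
$r{\left(Z \right)} = 16 - 8 Z - 2 Z^{2}$ ($r{\left(Z \right)} = - 2 \left(\left(Z^{2} + 4 Z\right) + \left(-2\right)^{3}\right) = - 2 \left(\left(Z^{2} + 4 Z\right) - 8\right) = - 2 \left(-8 + Z^{2} + 4 Z\right) = 16 - 8 Z - 2 Z^{2}$)
$b = 37$ ($b = 59 - \left(16 - -8 - 2 \left(-1\right)^{2}\right) = 59 - \left(16 + 8 - 2\right) = 59 - 22 = 37$)
$\left(b + 6\right) s = \left(37 + 6\right) 50 = 43 \cdot 50 = 2150$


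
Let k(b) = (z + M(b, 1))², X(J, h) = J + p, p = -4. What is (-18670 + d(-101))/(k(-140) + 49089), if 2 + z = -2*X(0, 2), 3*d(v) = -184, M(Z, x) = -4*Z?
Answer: -56194/1108335 ≈ -0.050701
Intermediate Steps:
d(v) = -184/3 (d(v) = (⅓)*(-184) = -184/3)
X(J, h) = -4 + J (X(J, h) = J - 4 = -4 + J)
z = 6 (z = -2 - 2*(-4 + 0) = -2 - 2*(-4) = -2 + 8 = 6)
k(b) = (6 - 4*b)²
(-18670 + d(-101))/(k(-140) + 49089) = (-18670 - 184/3)/(4*(-3 + 2*(-140))² + 49089) = -56194/(3*(4*(-3 - 280)² + 49089)) = -56194/(3*(4*(-283)² + 49089)) = -56194/(3*(4*80089 + 49089)) = -56194/(3*(320356 + 49089)) = -56194/3/369445 = -56194/3*1/369445 = -56194/1108335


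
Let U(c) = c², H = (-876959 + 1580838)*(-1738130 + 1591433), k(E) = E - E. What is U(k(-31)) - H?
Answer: 103256937663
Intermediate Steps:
k(E) = 0
H = -103256937663 (H = 703879*(-146697) = -103256937663)
U(k(-31)) - H = 0² - 1*(-103256937663) = 0 + 103256937663 = 103256937663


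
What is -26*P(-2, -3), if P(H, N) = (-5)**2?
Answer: -650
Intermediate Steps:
P(H, N) = 25
-26*P(-2, -3) = -26*25 = -650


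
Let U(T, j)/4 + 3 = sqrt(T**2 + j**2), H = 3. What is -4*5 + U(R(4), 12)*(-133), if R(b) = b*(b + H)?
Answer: 1576 - 2128*sqrt(58) ≈ -14630.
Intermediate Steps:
R(b) = b*(3 + b) (R(b) = b*(b + 3) = b*(3 + b))
U(T, j) = -12 + 4*sqrt(T**2 + j**2)
-4*5 + U(R(4), 12)*(-133) = -4*5 + (-12 + 4*sqrt((4*(3 + 4))**2 + 12**2))*(-133) = -20 + (-12 + 4*sqrt((4*7)**2 + 144))*(-133) = -20 + (-12 + 4*sqrt(28**2 + 144))*(-133) = -20 + (-12 + 4*sqrt(784 + 144))*(-133) = -20 + (-12 + 4*sqrt(928))*(-133) = -20 + (-12 + 4*(4*sqrt(58)))*(-133) = -20 + (-12 + 16*sqrt(58))*(-133) = -20 + (1596 - 2128*sqrt(58)) = 1576 - 2128*sqrt(58)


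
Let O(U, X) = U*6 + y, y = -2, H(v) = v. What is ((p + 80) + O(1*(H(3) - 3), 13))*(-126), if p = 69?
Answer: -18522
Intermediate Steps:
O(U, X) = -2 + 6*U (O(U, X) = U*6 - 2 = 6*U - 2 = -2 + 6*U)
((p + 80) + O(1*(H(3) - 3), 13))*(-126) = ((69 + 80) + (-2 + 6*(1*(3 - 3))))*(-126) = (149 + (-2 + 6*(1*0)))*(-126) = (149 + (-2 + 6*0))*(-126) = (149 + (-2 + 0))*(-126) = (149 - 2)*(-126) = 147*(-126) = -18522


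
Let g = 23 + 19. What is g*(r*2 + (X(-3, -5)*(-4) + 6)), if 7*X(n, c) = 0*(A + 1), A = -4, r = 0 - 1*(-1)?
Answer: 336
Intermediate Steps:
r = 1 (r = 0 + 1 = 1)
X(n, c) = 0 (X(n, c) = (0*(-4 + 1))/7 = (0*(-3))/7 = (1/7)*0 = 0)
g = 42
g*(r*2 + (X(-3, -5)*(-4) + 6)) = 42*(1*2 + (0*(-4) + 6)) = 42*(2 + (0 + 6)) = 42*(2 + 6) = 42*8 = 336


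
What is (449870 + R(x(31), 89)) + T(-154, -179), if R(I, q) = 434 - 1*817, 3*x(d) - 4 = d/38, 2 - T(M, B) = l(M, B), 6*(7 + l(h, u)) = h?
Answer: 1348565/3 ≈ 4.4952e+5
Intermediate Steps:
l(h, u) = -7 + h/6
T(M, B) = 9 - M/6 (T(M, B) = 2 - (-7 + M/6) = 2 + (7 - M/6) = 9 - M/6)
x(d) = 4/3 + d/114 (x(d) = 4/3 + (d/38)/3 = 4/3 + d/114)
R(I, q) = -383 (R(I, q) = 434 - 817 = -383)
(449870 + R(x(31), 89)) + T(-154, -179) = (449870 - 383) + (9 - 1/6*(-154)) = 449487 + (9 + 77/3) = 449487 + 104/3 = 1348565/3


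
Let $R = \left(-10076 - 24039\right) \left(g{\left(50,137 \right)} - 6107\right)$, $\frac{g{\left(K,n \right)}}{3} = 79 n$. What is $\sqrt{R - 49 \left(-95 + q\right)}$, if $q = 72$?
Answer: $7 i \sqrt{18353847} \approx 29989.0 i$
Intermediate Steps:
$g{\left(K,n \right)} = 237 n$ ($g{\left(K,n \right)} = 3 \cdot 79 n = 237 n$)
$R = -899339630$ ($R = \left(-10076 - 24039\right) \left(237 \cdot 137 - 6107\right) = - 34115 \left(32469 - 6107\right) = \left(-34115\right) 26362 = -899339630$)
$\sqrt{R - 49 \left(-95 + q\right)} = \sqrt{-899339630 - 49 \left(-95 + 72\right)} = \sqrt{-899339630 - -1127} = \sqrt{-899339630 + 1127} = \sqrt{-899338503} = 7 i \sqrt{18353847}$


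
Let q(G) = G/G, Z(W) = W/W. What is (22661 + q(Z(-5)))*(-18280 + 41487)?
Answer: 525917034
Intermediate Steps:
Z(W) = 1
q(G) = 1
(22661 + q(Z(-5)))*(-18280 + 41487) = (22661 + 1)*(-18280 + 41487) = 22662*23207 = 525917034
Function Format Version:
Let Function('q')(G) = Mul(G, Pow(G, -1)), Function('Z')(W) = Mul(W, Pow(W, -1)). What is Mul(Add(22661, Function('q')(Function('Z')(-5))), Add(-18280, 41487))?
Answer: 525917034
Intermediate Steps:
Function('Z')(W) = 1
Function('q')(G) = 1
Mul(Add(22661, Function('q')(Function('Z')(-5))), Add(-18280, 41487)) = Mul(Add(22661, 1), Add(-18280, 41487)) = Mul(22662, 23207) = 525917034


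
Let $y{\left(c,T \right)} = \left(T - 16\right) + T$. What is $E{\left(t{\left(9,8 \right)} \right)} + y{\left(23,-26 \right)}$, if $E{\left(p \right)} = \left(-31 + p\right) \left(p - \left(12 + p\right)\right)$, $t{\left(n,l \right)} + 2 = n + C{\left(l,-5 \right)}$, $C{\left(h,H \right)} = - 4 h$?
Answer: $604$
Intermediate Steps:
$t{\left(n,l \right)} = -2 + n - 4 l$ ($t{\left(n,l \right)} = -2 - \left(- n + 4 l\right) = -2 + n - 4 l$)
$y{\left(c,T \right)} = -16 + 2 T$ ($y{\left(c,T \right)} = \left(-16 + T\right) + T = -16 + 2 T$)
$E{\left(p \right)} = 372 - 12 p$ ($E{\left(p \right)} = \left(-31 + p\right) \left(-12\right) = 372 - 12 p$)
$E{\left(t{\left(9,8 \right)} \right)} + y{\left(23,-26 \right)} = \left(372 - 12 \left(-2 + 9 - 32\right)\right) + \left(-16 + 2 \left(-26\right)\right) = \left(372 - 12 \left(-2 + 9 - 32\right)\right) - 68 = \left(372 - -300\right) - 68 = \left(372 + 300\right) - 68 = 672 - 68 = 604$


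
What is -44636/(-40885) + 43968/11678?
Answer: 1159445444/238727515 ≈ 4.8568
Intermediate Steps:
-44636/(-40885) + 43968/11678 = -44636*(-1/40885) + 43968*(1/11678) = 44636/40885 + 21984/5839 = 1159445444/238727515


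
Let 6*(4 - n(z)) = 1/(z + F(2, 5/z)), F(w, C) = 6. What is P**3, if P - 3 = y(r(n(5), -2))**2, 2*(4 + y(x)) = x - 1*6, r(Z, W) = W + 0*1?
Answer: 300763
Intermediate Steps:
n(z) = 4 - 1/(6*(6 + z)) (n(z) = 4 - 1/(6*(z + 6)) = 4 - 1/(6*(6 + z)))
r(Z, W) = W (r(Z, W) = W + 0 = W)
y(x) = -7 + x/2 (y(x) = -4 + (x - 1*6)/2 = -4 + (x - 6)/2 = -4 + (-6 + x)/2 = -4 + (-3 + x/2) = -7 + x/2)
P = 67 (P = 3 + (-7 + (1/2)*(-2))**2 = 3 + (-7 - 1)**2 = 3 + (-8)**2 = 3 + 64 = 67)
P**3 = 67**3 = 300763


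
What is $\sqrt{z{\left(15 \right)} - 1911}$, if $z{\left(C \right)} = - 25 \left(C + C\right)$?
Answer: $i \sqrt{2661} \approx 51.585 i$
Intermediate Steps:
$z{\left(C \right)} = - 50 C$ ($z{\left(C \right)} = - 25 \cdot 2 C = - 50 C$)
$\sqrt{z{\left(15 \right)} - 1911} = \sqrt{\left(-50\right) 15 - 1911} = \sqrt{-750 - 1911} = \sqrt{-2661} = i \sqrt{2661}$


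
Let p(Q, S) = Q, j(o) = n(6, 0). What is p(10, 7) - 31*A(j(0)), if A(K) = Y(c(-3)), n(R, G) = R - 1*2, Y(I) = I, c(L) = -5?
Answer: 165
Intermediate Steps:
n(R, G) = -2 + R (n(R, G) = R - 2 = -2 + R)
j(o) = 4 (j(o) = -2 + 6 = 4)
A(K) = -5
p(10, 7) - 31*A(j(0)) = 10 - 31*(-5) = 10 + 155 = 165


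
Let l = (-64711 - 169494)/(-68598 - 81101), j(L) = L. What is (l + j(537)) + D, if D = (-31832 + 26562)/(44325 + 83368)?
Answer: 332069311674/616629497 ≈ 538.52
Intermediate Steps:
l = 7555/4829 (l = -234205/(-149699) = -234205*(-1/149699) = 7555/4829 ≈ 1.5645)
D = -5270/127693 ≈ -0.041271
(l + j(537)) + D = (7555/4829 + 537) - 5270/127693 = 2600728/4829 - 5270/127693 = 332069311674/616629497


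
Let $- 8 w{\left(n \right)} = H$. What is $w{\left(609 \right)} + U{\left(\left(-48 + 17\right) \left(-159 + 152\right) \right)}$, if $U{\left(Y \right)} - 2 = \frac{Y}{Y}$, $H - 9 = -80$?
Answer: $\frac{95}{8} \approx 11.875$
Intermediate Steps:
$H = -71$ ($H = 9 - 80 = -71$)
$w{\left(n \right)} = \frac{71}{8}$ ($w{\left(n \right)} = \left(- \frac{1}{8}\right) \left(-71\right) = \frac{71}{8}$)
$U{\left(Y \right)} = 3$ ($U{\left(Y \right)} = 2 + \frac{Y}{Y} = 2 + 1 = 3$)
$w{\left(609 \right)} + U{\left(\left(-48 + 17\right) \left(-159 + 152\right) \right)} = \frac{71}{8} + 3 = \frac{95}{8}$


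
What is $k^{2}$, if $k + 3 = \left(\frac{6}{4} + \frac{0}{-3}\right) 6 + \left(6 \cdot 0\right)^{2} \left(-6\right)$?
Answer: $36$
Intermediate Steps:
$k = 6$ ($k = -3 + \left(\left(\frac{6}{4} + \frac{0}{-3}\right) 6 + \left(6 \cdot 0\right)^{2} \left(-6\right)\right) = -3 + \left(\left(6 \cdot \frac{1}{4} + 0 \left(- \frac{1}{3}\right)\right) 6 + 0^{2} \left(-6\right)\right) = -3 + \left(\left(\frac{3}{2} + 0\right) 6 + 0 \left(-6\right)\right) = -3 + \left(\frac{3}{2} \cdot 6 + 0\right) = -3 + \left(9 + 0\right) = -3 + 9 = 6$)
$k^{2} = 6^{2} = 36$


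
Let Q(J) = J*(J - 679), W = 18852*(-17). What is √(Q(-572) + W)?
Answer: 4*√24693 ≈ 628.56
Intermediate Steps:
W = -320484
Q(J) = J*(-679 + J)
√(Q(-572) + W) = √(-572*(-679 - 572) - 320484) = √(-572*(-1251) - 320484) = √(715572 - 320484) = √395088 = 4*√24693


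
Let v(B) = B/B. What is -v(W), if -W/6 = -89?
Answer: -1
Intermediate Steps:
W = 534 (W = -6*(-89) = 534)
v(B) = 1
-v(W) = -1*1 = -1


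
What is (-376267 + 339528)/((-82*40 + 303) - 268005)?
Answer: 36739/270982 ≈ 0.13558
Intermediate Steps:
(-376267 + 339528)/((-82*40 + 303) - 268005) = -36739/((-3280 + 303) - 268005) = -36739/(-2977 - 268005) = -36739/(-270982) = -36739*(-1/270982) = 36739/270982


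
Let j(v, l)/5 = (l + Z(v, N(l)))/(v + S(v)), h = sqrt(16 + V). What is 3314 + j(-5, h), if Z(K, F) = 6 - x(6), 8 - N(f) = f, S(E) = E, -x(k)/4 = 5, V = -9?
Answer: 3301 - sqrt(7)/2 ≈ 3299.7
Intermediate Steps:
x(k) = -20 (x(k) = -4*5 = -20)
N(f) = 8 - f
Z(K, F) = 26 (Z(K, F) = 6 - 1*(-20) = 6 + 20 = 26)
h = sqrt(7) (h = sqrt(16 - 9) = sqrt(7) ≈ 2.6458)
j(v, l) = 5*(26 + l)/(2*v) (j(v, l) = 5*((l + 26)/(v + v)) = 5*((26 + l)/((2*v))) = 5*((26 + l)*(1/(2*v))) = 5*((26 + l)/(2*v)) = 5*(26 + l)/(2*v))
3314 + j(-5, h) = 3314 + (5/2)*(26 + sqrt(7))/(-5) = 3314 + (5/2)*(-1/5)*(26 + sqrt(7)) = 3314 + (-13 - sqrt(7)/2) = 3301 - sqrt(7)/2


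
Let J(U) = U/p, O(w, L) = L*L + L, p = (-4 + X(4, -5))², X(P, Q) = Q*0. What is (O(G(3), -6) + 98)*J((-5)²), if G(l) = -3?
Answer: 200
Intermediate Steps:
X(P, Q) = 0
p = 16 (p = (-4 + 0)² = (-4)² = 16)
O(w, L) = L + L² (O(w, L) = L² + L = L + L²)
J(U) = U/16
(O(G(3), -6) + 98)*J((-5)²) = (-6*(1 - 6) + 98)*((1/16)*(-5)²) = (-6*(-5) + 98)*((1/16)*25) = (30 + 98)*(25/16) = 128*(25/16) = 200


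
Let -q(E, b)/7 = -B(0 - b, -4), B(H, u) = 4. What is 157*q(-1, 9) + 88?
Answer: 4484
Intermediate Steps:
q(E, b) = 28 (q(E, b) = -(-7)*4 = -7*(-4) = 28)
157*q(-1, 9) + 88 = 157*28 + 88 = 4396 + 88 = 4484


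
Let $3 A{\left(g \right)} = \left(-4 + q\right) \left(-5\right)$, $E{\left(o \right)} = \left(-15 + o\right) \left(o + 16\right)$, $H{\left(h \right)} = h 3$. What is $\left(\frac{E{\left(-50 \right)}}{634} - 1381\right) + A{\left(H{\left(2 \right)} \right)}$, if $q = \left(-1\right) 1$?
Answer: $- \frac{1302091}{951} \approx -1369.2$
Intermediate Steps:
$H{\left(h \right)} = 3 h$
$q = -1$
$E{\left(o \right)} = \left(-15 + o\right) \left(16 + o\right)$
$A{\left(g \right)} = \frac{25}{3}$ ($A{\left(g \right)} = \frac{\left(-4 - 1\right) \left(-5\right)}{3} = \frac{\left(-5\right) \left(-5\right)}{3} = \frac{1}{3} \cdot 25 = \frac{25}{3}$)
$\left(\frac{E{\left(-50 \right)}}{634} - 1381\right) + A{\left(H{\left(2 \right)} \right)} = \left(\frac{-240 - 50 + \left(-50\right)^{2}}{634} - 1381\right) + \frac{25}{3} = \left(\left(-240 - 50 + 2500\right) \frac{1}{634} - 1381\right) + \frac{25}{3} = \left(2210 \cdot \frac{1}{634} - 1381\right) + \frac{25}{3} = \left(\frac{1105}{317} - 1381\right) + \frac{25}{3} = - \frac{436672}{317} + \frac{25}{3} = - \frac{1302091}{951}$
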